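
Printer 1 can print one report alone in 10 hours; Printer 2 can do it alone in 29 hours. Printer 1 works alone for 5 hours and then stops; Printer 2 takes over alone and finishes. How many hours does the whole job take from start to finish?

39/2 hours

In 5 hours Printer 1 does 5/10 = 1/2 of the job, leaving 1/2.
Printer 2 works at 1/29 per hour, so finishing takes 1/2 ÷ 1/29 = 29/2 hours.
Total time = 5 + 29/2 = 39/2 hours.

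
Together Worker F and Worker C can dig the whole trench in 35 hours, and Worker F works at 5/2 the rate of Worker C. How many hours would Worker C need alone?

245/2 hours

Let Worker C's rate be r; then Worker F's rate is (5/2)r, so together (5/2 + 1)r = (7/2)r = 1/35.
Thus r = 2/245 per hour.
Worker C alone: 245/2 hours; Worker F alone: 49 hours.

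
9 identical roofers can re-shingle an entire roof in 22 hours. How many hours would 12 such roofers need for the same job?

Total work is 9·22 = 198 roofer-hours.
With 12 roofers: 198/12 = 33/2 hours.

33/2 hours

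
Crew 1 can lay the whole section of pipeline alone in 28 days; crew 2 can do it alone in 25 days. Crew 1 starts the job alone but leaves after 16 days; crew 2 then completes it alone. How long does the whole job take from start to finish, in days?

In 16 days crew 1 does 16/28 = 4/7 of the job, leaving 3/7.
Crew 2 works at 1/25 per day, so finishing takes 3/7 ÷ 1/25 = 75/7 days.
Total time = 16 + 75/7 = 187/7 days.

187/7 days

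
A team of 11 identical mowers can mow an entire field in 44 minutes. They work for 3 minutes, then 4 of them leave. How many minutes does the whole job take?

472/7 minutes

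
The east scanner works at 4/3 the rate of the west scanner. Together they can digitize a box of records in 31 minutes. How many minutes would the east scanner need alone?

Let the west scanner's rate be r; then the east scanner's rate is (4/3)r, so together (4/3 + 1)r = (7/3)r = 1/31.
Thus r = 3/217 per minute.
The west scanner alone: 217/3 minutes; the east scanner alone: 217/4 minutes.

217/4 minutes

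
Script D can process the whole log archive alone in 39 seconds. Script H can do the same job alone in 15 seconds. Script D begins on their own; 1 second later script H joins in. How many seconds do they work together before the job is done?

95/9 seconds

In the first 1 second script D alone does 1/39 of the job, leaving 38/39.
Once everyone is working, combined rate: 1/39 + 1/15 = (5 + 13)/195 = 18/195 = 6/65 per second.
Remaining 38/39 at 6/65 per second takes 95/9 seconds.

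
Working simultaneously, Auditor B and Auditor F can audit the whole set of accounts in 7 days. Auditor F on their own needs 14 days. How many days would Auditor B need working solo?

Combined rate is 1/7 per day.
Known contribution: 1/14 per day.
So Auditor B's rate is 1/7 − 1/14 = 1/14, meaning 14 days alone.

14 days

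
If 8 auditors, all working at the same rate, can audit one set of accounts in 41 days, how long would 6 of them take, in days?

164/3 days

Total work is 8·41 = 328 auditor-days.
With 6 auditors: 328/6 = 164/3 days.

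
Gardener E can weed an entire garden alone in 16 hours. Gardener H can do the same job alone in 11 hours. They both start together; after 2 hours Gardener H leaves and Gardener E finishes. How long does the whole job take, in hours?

144/11 hours

In the first 2 hours the combined rate is 27/176, so 27/88 of the job is done, leaving 61/88.
After Gardener H leaves the rate is 1/16 per hour; the remaining 61/88 takes 122/11 hours.
Total = 2 + 122/11 = 144/11 hours.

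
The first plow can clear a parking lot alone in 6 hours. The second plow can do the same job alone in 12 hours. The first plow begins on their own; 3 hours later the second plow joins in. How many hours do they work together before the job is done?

In the first 3 hours the first plow alone does 3/6 = 1/2 of the job, leaving 1/2.
Once everyone is working, combined rate: 1/6 + 1/12 = (2 + 1)/12 = 3/12 = 1/4 per hour.
Remaining 1/2 at 1/4 per hour takes 2 hours.

2 hours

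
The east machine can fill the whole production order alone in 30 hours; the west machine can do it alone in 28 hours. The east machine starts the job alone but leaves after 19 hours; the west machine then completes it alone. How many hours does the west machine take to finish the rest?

154/15 hours

In 19 hours the east machine does 19/30 of the job, leaving 11/30.
The west machine works at 1/28 per hour, so finishing takes 11/30 ÷ 1/28 = 154/15 hours.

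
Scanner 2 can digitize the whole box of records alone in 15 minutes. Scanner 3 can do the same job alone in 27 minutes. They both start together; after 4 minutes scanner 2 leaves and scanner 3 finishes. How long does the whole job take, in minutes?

In the first 4 minutes the combined rate is 14/135, so 56/135 of the job is done, leaving 79/135.
After scanner 2 leaves the rate is 1/27 per minute; the remaining 79/135 takes 79/5 minutes.
Total = 4 + 79/5 = 99/5 minutes.

99/5 minutes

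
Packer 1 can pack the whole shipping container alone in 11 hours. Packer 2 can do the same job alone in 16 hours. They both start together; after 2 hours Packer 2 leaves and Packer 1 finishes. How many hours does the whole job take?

77/8 hours

In the first 2 hours the combined rate is 27/176, so 27/88 of the job is done, leaving 61/88.
After Packer 2 leaves the rate is 1/11 per hour; the remaining 61/88 takes 61/8 hours.
Total = 2 + 61/8 = 77/8 hours.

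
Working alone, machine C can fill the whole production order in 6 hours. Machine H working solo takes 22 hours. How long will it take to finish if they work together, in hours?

33/7 hours

Combined rate: 1/6 + 1/22 = (11 + 3)/66 = 14/66 = 7/33 per hour.
Time = 1 ÷ (7/33) = 33/7 hours.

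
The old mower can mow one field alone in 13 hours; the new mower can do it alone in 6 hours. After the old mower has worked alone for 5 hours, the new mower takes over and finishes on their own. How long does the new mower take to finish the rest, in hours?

48/13 hours

In 5 hours the old mower does 5/13 of the job, leaving 8/13.
The new mower works at 1/6 per hour, so finishing takes 8/13 ÷ 1/6 = 48/13 hours.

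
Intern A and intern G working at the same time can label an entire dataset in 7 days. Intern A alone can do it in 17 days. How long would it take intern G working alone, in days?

119/10 days

Combined rate is 1/7 per day.
Known contribution: 1/17 per day.
So intern G's rate is 1/7 − 1/17 = 10/119, meaning 119/10 days alone.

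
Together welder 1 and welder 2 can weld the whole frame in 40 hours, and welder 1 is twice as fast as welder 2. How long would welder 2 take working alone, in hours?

120 hours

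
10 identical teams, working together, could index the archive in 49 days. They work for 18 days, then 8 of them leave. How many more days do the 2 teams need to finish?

155 days

One team does 1/490 of the job per day.
After 18 days with 10 teams, 18/49 is done (31/49 left).
With 2 teams the rate is 2/490 = 1/245, so the rest takes 31/49 ÷ 1/245 = 155 days.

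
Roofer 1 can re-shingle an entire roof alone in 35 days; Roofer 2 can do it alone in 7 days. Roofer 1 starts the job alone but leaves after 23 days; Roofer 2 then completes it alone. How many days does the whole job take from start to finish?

127/5 days

In 23 days Roofer 1 does 23/35 of the job, leaving 12/35.
Roofer 2 works at 1/7 per day, so finishing takes 12/35 ÷ 1/7 = 12/5 days.
Total time = 23 + 12/5 = 127/5 days.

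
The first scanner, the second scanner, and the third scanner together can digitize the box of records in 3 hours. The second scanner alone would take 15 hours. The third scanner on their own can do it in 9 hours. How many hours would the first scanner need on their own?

Combined rate is 1/3 per hour.
Known contribution: 1/15 + 1/9 = (3 + 5)/45 = 8/45 per hour.
So the first scanner's rate is 1/3 − 8/45 = 7/45, meaning 45/7 hours alone.

45/7 hours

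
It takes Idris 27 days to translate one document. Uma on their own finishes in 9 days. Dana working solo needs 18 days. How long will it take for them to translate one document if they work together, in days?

54/11 days

Combined rate: 1/27 + 1/9 + 1/18 = (2 + 6 + 3)/54 = 11/54 per day.
Time = 1 ÷ (11/54) = 54/11 days.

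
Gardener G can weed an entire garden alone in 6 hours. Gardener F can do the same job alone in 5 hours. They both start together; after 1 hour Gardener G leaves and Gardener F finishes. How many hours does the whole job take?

In the first 1 hour the combined rate is 11/30, so 11/30 of the job is done, leaving 19/30.
After Gardener G leaves the rate is 1/5 per hour; the remaining 19/30 takes 19/6 hours.
Total = 1 + 19/6 = 25/6 hours.

25/6 hours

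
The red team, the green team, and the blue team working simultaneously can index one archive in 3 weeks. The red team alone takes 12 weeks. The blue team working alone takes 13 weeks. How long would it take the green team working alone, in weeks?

52/9 weeks

Combined rate is 1/3 per week.
Known contribution: 1/12 + 1/13 = (13 + 12)/156 = 25/156 per week.
So the green team's rate is 1/3 − 25/156 = 9/52, meaning 52/9 weeks alone.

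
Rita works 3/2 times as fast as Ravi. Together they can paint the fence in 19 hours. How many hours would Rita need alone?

95/3 hours

Let Ravi's rate be r; then Rita's rate is (3/2)r, so together (3/2 + 1)r = (5/2)r = 1/19.
Thus r = 2/95 per hour.
Ravi alone: 95/2 hours; Rita alone: 95/3 hours.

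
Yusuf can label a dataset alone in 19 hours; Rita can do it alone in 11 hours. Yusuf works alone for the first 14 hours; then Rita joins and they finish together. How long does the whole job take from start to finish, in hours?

In 14 hours Yusuf does 14/19 of the job, leaving 5/19.
Yusuf and Rita together work at 30/209 per hour, so finishing takes 5/19 ÷ 30/209 = 11/6 hours.
Total time = 14 + 11/6 = 95/6 hours.

95/6 hours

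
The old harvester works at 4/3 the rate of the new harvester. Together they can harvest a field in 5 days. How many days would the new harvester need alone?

Let the new harvester's rate be r; then the old harvester's rate is (4/3)r, so together (4/3 + 1)r = (7/3)r = 1/5.
Thus r = 3/35 per day.
The new harvester alone: 35/3 days; the old harvester alone: 35/4 days.

35/3 days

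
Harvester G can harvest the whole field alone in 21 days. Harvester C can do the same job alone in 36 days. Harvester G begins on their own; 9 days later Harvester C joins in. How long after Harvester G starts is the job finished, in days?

315/19 days

In the first 9 days Harvester G alone does 9/21 = 3/7 of the job, leaving 4/7.
Once everyone is working, combined rate: 1/21 + 1/36 = (12 + 7)/252 = 19/252 per day.
Remaining 4/7 at 19/252 per day takes 144/19 days.
Total from the start = 9 + 144/19 = 315/19 days.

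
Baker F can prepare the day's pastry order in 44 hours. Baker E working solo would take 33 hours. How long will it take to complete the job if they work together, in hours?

With two workers the combined time is the product over the sum: 44·33/(44+33) = 1452/77 = 132/7 hours.

132/7 hours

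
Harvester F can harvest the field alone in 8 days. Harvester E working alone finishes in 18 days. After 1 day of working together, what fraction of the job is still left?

Combined rate: 1/8 + 1/18 = (9 + 4)/72 = 13/72 per day.
In 1 day they complete 1·13/72 = 13/72 of the job.
So 59/72 remains.

59/72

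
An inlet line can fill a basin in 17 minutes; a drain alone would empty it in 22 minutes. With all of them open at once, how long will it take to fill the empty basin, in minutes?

Net rate = 1/17 − 1/22 = (22 − 17)/374 = 5/374 per minute.
Filling time = 1 ÷ (5/374) = 374/5 minutes.

374/5 minutes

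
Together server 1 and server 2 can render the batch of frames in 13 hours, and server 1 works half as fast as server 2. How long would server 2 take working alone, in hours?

Let server 2's rate be r; then server 1's rate is (1/2)r, so together (1/2 + 1)r = (3/2)r = 1/13.
Thus r = 2/39 per hour.
Server 2 alone: 39/2 hours; server 1 alone: 39 hours.

39/2 hours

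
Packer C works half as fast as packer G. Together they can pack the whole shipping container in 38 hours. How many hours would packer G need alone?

Let packer G's rate be r; then packer C's rate is (1/2)r, so together (1/2 + 1)r = (3/2)r = 1/38.
Thus r = 1/57 per hour.
Packer G alone: 57 hours; packer C alone: 114 hours.

57 hours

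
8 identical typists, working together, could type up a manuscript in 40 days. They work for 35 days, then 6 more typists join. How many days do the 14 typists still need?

20/7 days

One typist does 1/320 of the job per day.
After 35 days with 8 typists, 7/8 is done (1/8 left).
With 14 typists the rate is 14/320 = 7/160, so the rest takes 1/8 ÷ 7/160 = 20/7 days.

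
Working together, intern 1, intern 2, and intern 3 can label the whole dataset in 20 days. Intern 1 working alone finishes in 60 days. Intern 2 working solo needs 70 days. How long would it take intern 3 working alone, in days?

Combined rate is 1/20 per day.
Known contribution: 1/60 + 1/70 = (7 + 6)/420 = 13/420 per day.
So intern 3's rate is 1/20 − 13/420 = 2/105, meaning 105/2 days alone.

105/2 days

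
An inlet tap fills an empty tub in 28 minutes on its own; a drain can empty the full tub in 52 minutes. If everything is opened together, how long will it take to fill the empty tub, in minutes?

182/3 minutes

Net rate = 1/28 − 1/52 = (13 − 7)/364 = 6/364 = 3/182 per minute.
Filling time = 1 ÷ (3/182) = 182/3 minutes.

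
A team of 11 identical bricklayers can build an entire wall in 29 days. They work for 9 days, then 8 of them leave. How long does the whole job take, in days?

247/3 days

One bricklayer does 1/319 of the job per day.
After 9 days with 11 bricklayers, 9/29 is done (20/29 left).
With 3 bricklayers the rate is 3/319, so the rest takes 20/29 ÷ 3/319 = 220/3 days.
Total = 9 + 220/3 = 247/3 days.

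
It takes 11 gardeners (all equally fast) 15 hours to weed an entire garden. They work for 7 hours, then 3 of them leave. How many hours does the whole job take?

18 hours

One gardener does 1/165 of the job per hour.
After 7 hours with 11 gardeners, 7/15 is done (8/15 left).
With 8 gardeners the rate is 8/165, so the rest takes 8/15 ÷ 8/165 = 11 hours.
Total = 7 + 11 = 18 hours.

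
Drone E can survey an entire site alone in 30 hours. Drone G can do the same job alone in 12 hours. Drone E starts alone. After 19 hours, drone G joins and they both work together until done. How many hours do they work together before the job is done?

In the first 19 hours drone E alone does 19/30 of the job, leaving 11/30.
Once everyone is working, combined rate: 1/30 + 1/12 = (2 + 5)/60 = 7/60 per hour.
Remaining 11/30 at 7/60 per hour takes 22/7 hours.

22/7 hours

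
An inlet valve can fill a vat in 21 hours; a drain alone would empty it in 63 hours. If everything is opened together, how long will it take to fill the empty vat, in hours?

63/2 hours

Net rate = 1/21 − 1/63 = (3 − 1)/63 = 2/63 per hour.
Filling time = 1 ÷ (2/63) = 63/2 hours.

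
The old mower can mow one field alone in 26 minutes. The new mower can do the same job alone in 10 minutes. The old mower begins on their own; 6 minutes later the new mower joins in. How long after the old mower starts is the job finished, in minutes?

104/9 minutes

In the first 6 minutes the old mower alone does 6/26 = 3/13 of the job, leaving 10/13.
Once everyone is working, combined rate: 1/26 + 1/10 = (5 + 13)/130 = 18/130 = 9/65 per minute.
Remaining 10/13 at 9/65 per minute takes 50/9 minutes.
Total from the start = 6 + 50/9 = 104/9 minutes.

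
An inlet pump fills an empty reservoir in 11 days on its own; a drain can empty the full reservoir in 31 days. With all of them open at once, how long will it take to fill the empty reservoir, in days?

341/20 days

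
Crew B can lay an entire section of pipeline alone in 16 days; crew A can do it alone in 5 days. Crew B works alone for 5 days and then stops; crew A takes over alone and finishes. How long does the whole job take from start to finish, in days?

135/16 days

In 5 days crew B does 5/16 of the job, leaving 11/16.
Crew A works at 1/5 per day, so finishing takes 11/16 ÷ 1/5 = 55/16 days.
Total time = 5 + 55/16 = 135/16 days.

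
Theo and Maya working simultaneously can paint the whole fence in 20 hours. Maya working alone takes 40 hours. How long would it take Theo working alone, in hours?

40 hours

Combined rate is 1/20 per hour.
Known contribution: 1/40 per hour.
So Theo's rate is 1/20 − 1/40 = 1/40, meaning 40 hours alone.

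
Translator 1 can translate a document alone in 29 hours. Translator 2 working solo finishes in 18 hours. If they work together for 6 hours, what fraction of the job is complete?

47/87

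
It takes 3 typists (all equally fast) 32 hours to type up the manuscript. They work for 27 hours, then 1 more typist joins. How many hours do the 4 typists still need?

One typist does 1/96 of the job per hour.
After 27 hours with 3 typists, 27/32 is done (5/32 left).
With 4 typists the rate is 4/96 = 1/24, so the rest takes 5/32 ÷ 1/24 = 15/4 hours.

15/4 hours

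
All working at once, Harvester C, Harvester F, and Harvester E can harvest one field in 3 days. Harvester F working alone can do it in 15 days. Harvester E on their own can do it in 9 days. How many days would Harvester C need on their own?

45/7 days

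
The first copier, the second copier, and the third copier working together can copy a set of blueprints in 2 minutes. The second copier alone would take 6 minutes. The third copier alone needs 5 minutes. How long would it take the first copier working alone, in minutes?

15/2 minutes

Combined rate is 1/2 per minute.
Known contribution: 1/6 + 1/5 = (5 + 6)/30 = 11/30 per minute.
So the first copier's rate is 1/2 − 11/30 = 2/15, meaning 15/2 minutes alone.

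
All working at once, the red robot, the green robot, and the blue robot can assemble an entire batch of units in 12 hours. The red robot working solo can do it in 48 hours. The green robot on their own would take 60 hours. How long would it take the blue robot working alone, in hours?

240/11 hours

Combined rate is 1/12 per hour.
Known contribution: 1/48 + 1/60 = (5 + 4)/240 = 9/240 = 3/80 per hour.
So the blue robot's rate is 1/12 − 3/80 = 11/240, meaning 240/11 hours alone.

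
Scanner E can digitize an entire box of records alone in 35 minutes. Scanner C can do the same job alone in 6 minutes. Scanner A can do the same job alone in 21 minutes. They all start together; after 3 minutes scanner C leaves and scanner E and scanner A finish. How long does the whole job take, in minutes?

105/16 minutes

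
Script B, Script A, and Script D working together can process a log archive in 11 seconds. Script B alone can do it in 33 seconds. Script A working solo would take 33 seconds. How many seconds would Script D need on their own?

Combined rate is 1/11 per second.
Known contribution: 1/33 + 1/33 = (1 + 1)/33 = 2/33 per second.
So Script D's rate is 1/11 − 2/33 = 1/33, meaning 33 seconds alone.

33 seconds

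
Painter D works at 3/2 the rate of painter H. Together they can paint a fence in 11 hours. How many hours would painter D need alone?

55/3 hours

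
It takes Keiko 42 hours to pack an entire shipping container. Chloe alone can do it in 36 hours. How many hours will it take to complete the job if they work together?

252/13 hours

Combined rate: 1/42 + 1/36 = (6 + 7)/252 = 13/252 per hour.
Time = 1 ÷ (13/252) = 252/13 hours.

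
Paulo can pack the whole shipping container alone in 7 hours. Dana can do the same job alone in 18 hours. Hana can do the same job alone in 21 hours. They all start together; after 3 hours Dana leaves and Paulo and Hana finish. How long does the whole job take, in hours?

35/8 hours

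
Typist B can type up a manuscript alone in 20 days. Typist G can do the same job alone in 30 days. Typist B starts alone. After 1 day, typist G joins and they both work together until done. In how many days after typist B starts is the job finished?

62/5 days

In the first 1 day typist B alone does 1/20 of the job, leaving 19/20.
Once everyone is working, combined rate: 1/20 + 1/30 = (3 + 2)/60 = 5/60 = 1/12 per day.
Remaining 19/20 at 1/12 per day takes 57/5 days.
Total from the start = 1 + 57/5 = 62/5 days.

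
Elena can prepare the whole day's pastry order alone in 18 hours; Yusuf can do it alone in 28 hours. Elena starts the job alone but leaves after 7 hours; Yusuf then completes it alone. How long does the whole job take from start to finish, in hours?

In 7 hours Elena does 7/18 of the job, leaving 11/18.
Yusuf works at 1/28 per hour, so finishing takes 11/18 ÷ 1/28 = 154/9 hours.
Total time = 7 + 154/9 = 217/9 hours.

217/9 hours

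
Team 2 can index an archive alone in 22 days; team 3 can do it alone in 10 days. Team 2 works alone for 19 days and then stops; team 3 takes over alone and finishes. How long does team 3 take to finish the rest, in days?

In 19 days team 2 does 19/22 of the job, leaving 3/22.
Team 3 works at 1/10 per day, so finishing takes 3/22 ÷ 1/10 = 15/11 days.

15/11 days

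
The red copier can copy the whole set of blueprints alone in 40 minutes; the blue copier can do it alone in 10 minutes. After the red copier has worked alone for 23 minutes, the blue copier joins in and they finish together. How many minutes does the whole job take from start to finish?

132/5 minutes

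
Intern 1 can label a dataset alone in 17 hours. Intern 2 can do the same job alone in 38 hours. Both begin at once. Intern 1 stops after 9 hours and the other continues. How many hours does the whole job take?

304/17 hours

In the first 9 hours the combined rate is 55/646, so 495/646 of the job is done, leaving 151/646.
After intern 1 leaves the rate is 1/38 per hour; the remaining 151/646 takes 151/17 hours.
Total = 9 + 151/17 = 304/17 hours.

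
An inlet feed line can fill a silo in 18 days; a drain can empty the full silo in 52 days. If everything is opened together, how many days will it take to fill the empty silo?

468/17 days

Net rate = 1/18 − 1/52 = (26 − 9)/468 = 17/468 per day.
Filling time = 1 ÷ (17/468) = 468/17 days.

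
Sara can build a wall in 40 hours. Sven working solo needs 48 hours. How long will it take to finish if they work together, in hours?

Combined rate: 1/40 + 1/48 = (6 + 5)/240 = 11/240 per hour.
Time = 1 ÷ (11/240) = 240/11 hours.

240/11 hours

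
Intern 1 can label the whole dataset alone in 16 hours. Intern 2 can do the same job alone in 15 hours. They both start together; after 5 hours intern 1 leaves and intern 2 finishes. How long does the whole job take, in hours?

In the first 5 hours the combined rate is 31/240, so 31/48 of the job is done, leaving 17/48.
After intern 1 leaves the rate is 1/15 per hour; the remaining 17/48 takes 85/16 hours.
Total = 5 + 85/16 = 165/16 hours.

165/16 hours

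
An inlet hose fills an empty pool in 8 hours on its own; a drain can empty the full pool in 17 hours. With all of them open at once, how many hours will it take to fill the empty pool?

136/9 hours

Net rate = 1/8 − 1/17 = (17 − 8)/136 = 9/136 per hour.
Filling time = 1 ÷ (9/136) = 136/9 hours.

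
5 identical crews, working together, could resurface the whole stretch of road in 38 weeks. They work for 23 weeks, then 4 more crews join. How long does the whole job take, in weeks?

94/3 weeks

One crew does 1/190 of the job per week.
After 23 weeks with 5 crews, 23/38 is done (15/38 left).
With 9 crews the rate is 9/190, so the rest takes 15/38 ÷ 9/190 = 25/3 weeks.
Total = 23 + 25/3 = 94/3 weeks.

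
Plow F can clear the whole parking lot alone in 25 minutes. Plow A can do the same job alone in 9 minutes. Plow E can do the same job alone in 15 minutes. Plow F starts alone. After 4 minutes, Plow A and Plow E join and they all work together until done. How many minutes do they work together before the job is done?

27/7 minutes

In the first 4 minutes Plow F alone does 4/25 of the job, leaving 21/25.
Once everyone is working, combined rate: 1/25 + 1/9 + 1/15 = (9 + 25 + 15)/225 = 49/225 per minute.
Remaining 21/25 at 49/225 per minute takes 27/7 minutes.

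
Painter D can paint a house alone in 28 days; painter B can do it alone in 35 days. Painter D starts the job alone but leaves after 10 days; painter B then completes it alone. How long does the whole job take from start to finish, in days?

65/2 days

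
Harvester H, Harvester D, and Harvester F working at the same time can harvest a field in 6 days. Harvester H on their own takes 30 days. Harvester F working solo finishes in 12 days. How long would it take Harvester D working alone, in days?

20 days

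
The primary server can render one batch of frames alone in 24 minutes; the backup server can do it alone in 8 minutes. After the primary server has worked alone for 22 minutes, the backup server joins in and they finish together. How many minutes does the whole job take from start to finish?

45/2 minutes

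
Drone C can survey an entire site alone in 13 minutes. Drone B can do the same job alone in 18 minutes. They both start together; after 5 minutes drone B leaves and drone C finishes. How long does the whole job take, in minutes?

169/18 minutes

In the first 5 minutes the combined rate is 31/234, so 155/234 of the job is done, leaving 79/234.
After drone B leaves the rate is 1/13 per minute; the remaining 79/234 takes 79/18 minutes.
Total = 5 + 79/18 = 169/18 minutes.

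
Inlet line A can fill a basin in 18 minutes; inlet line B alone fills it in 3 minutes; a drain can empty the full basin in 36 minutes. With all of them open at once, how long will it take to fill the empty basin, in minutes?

36/13 minutes

Net rate = 1/18 + 1/3 − 1/36 = (2 + 12 − 1)/36 = 13/36 per minute.
Filling time = 1 ÷ (13/36) = 36/13 minutes.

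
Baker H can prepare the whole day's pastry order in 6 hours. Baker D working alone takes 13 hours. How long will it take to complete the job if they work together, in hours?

78/19 hours

Combined rate: 1/6 + 1/13 = (13 + 6)/78 = 19/78 per hour.
Time = 1 ÷ (19/78) = 78/19 hours.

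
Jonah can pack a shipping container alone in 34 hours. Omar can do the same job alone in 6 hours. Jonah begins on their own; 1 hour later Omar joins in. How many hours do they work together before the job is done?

In the first 1 hour Jonah alone does 1/34 of the job, leaving 33/34.
Once everyone is working, combined rate: 1/34 + 1/6 = (3 + 17)/102 = 20/102 = 10/51 per hour.
Remaining 33/34 at 10/51 per hour takes 99/20 hours.

99/20 hours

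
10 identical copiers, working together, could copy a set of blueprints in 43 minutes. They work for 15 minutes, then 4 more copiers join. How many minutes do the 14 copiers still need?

20 minutes

One copier does 1/430 of the job per minute.
After 15 minutes with 10 copiers, 15/43 is done (28/43 left).
With 14 copiers the rate is 14/430 = 7/215, so the rest takes 28/43 ÷ 7/215 = 20 minutes.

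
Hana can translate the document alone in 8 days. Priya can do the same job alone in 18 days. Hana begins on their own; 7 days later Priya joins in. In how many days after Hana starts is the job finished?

100/13 days

In the first 7 days Hana alone does 7/8 of the job, leaving 1/8.
Once everyone is working, combined rate: 1/8 + 1/18 = (9 + 4)/72 = 13/72 per day.
Remaining 1/8 at 13/72 per day takes 9/13 days.
Total from the start = 7 + 9/13 = 100/13 days.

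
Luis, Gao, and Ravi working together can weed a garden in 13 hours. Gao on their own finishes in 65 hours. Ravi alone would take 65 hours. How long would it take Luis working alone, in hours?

Combined rate is 1/13 per hour.
Known contribution: 1/65 + 1/65 = (1 + 1)/65 = 2/65 per hour.
So Luis's rate is 1/13 − 2/65 = 3/65, meaning 65/3 hours alone.

65/3 hours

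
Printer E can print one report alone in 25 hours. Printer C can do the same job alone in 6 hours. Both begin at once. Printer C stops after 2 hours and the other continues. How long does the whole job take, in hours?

50/3 hours

In the first 2 hours the combined rate is 31/150, so 31/75 of the job is done, leaving 44/75.
After printer C leaves the rate is 1/25 per hour; the remaining 44/75 takes 44/3 hours.
Total = 2 + 44/3 = 50/3 hours.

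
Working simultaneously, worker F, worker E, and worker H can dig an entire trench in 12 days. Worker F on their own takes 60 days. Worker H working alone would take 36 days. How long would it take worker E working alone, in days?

180/7 days

Combined rate is 1/12 per day.
Known contribution: 1/60 + 1/36 = (3 + 5)/180 = 8/180 = 2/45 per day.
So worker E's rate is 1/12 − 2/45 = 7/180, meaning 180/7 days alone.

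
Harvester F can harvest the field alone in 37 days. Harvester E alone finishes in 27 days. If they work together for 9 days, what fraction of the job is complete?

Combined rate: 1/37 + 1/27 = (27 + 37)/999 = 64/999 per day.
In 9 days they complete 9·64/999 = 64/111 of the job.

64/111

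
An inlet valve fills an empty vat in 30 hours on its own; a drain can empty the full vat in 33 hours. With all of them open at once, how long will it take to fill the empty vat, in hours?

Net rate = 1/30 − 1/33 = (11 − 10)/330 = 1/330 per hour.
Filling time = 1 ÷ (1/330) = 330 hours.

330 hours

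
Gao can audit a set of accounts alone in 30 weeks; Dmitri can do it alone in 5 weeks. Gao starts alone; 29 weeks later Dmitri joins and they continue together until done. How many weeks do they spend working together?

1/7 weeks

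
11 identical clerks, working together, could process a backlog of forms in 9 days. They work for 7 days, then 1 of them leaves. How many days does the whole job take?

One clerk does 1/99 of the job per day.
After 7 days with 11 clerks, 7/9 is done (2/9 left).
With 10 clerks the rate is 10/99, so the rest takes 2/9 ÷ 10/99 = 11/5 days.
Total = 7 + 11/5 = 46/5 days.

46/5 days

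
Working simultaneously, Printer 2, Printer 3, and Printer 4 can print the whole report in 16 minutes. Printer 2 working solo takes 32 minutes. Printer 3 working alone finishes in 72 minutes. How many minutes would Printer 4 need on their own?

Combined rate is 1/16 per minute.
Known contribution: 1/32 + 1/72 = (9 + 4)/288 = 13/288 per minute.
So Printer 4's rate is 1/16 − 13/288 = 5/288, meaning 288/5 minutes alone.

288/5 minutes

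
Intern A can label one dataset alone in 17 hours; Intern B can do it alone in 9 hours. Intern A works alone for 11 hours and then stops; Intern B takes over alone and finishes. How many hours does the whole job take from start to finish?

241/17 hours

In 11 hours Intern A does 11/17 of the job, leaving 6/17.
Intern B works at 1/9 per hour, so finishing takes 6/17 ÷ 1/9 = 54/17 hours.
Total time = 11 + 54/17 = 241/17 hours.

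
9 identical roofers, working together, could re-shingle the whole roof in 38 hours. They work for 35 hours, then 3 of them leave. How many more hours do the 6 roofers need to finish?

One roofer does 1/342 of the job per hour.
After 35 hours with 9 roofers, 35/38 is done (3/38 left).
With 6 roofers the rate is 6/342 = 1/57, so the rest takes 3/38 ÷ 1/57 = 9/2 hours.

9/2 hours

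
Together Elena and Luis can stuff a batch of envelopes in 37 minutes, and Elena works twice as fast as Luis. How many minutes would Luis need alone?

111 minutes

Let Luis's rate be r; then Elena's rate is 2r, so together (2 + 1)r = 3r = 1/37.
Thus r = 1/111 per minute.
Luis alone: 111 minutes; Elena alone: 111/2 minutes.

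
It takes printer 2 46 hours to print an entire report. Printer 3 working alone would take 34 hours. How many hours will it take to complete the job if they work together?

391/20 hours

Combined rate: 1/46 + 1/34 = (17 + 23)/782 = 40/782 = 20/391 per hour.
Time = 1 ÷ (20/391) = 391/20 hours.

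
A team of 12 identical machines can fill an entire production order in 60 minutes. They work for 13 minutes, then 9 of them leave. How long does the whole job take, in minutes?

One machine does 1/720 of the job per minute.
After 13 minutes with 12 machines, 13/60 is done (47/60 left).
With 3 machines the rate is 3/720 = 1/240, so the rest takes 47/60 ÷ 1/240 = 188 minutes.
Total = 13 + 188 = 201 minutes.

201 minutes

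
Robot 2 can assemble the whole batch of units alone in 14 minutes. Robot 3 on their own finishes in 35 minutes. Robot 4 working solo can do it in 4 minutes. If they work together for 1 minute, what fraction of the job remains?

Combined rate: 1/14 + 1/35 + 1/4 = (10 + 4 + 35)/140 = 49/140 = 7/20 per minute.
In 1 minute they complete 1·7/20 = 7/20 of the job.
So 13/20 remains.

13/20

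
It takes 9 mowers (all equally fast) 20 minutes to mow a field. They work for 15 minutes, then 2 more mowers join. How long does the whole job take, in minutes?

210/11 minutes

One mower does 1/180 of the job per minute.
After 15 minutes with 9 mowers, 3/4 is done (1/4 left).
With 11 mowers the rate is 11/180, so the rest takes 1/4 ÷ 11/180 = 45/11 minutes.
Total = 15 + 45/11 = 210/11 minutes.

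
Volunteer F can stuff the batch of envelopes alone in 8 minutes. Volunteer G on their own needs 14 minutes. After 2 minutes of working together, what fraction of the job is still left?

17/28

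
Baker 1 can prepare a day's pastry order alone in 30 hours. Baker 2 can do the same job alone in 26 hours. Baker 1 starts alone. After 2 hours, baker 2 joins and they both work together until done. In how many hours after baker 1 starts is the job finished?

In the first 2 hours baker 1 alone does 2/30 = 1/15 of the job, leaving 14/15.
Once everyone is working, combined rate: 1/30 + 1/26 = (13 + 15)/390 = 28/390 = 14/195 per hour.
Remaining 14/15 at 14/195 per hour takes 13 hours.
Total from the start = 2 + 13 = 15 hours.

15 hours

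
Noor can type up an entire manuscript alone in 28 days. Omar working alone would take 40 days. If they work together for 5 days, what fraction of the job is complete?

Combined rate: 1/28 + 1/40 = (10 + 7)/280 = 17/280 per day.
In 5 days they complete 5·17/280 = 17/56 of the job.

17/56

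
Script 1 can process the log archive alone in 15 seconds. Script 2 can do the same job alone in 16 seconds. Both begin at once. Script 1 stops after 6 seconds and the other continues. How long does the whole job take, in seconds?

48/5 seconds

In the first 6 seconds the combined rate is 31/240, so 31/40 of the job is done, leaving 9/40.
After script 1 leaves the rate is 1/16 per second; the remaining 9/40 takes 18/5 seconds.
Total = 6 + 18/5 = 48/5 seconds.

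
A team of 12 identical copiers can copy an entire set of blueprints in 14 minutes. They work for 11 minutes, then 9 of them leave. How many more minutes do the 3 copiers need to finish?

12 minutes

One copier does 1/168 of the job per minute.
After 11 minutes with 12 copiers, 11/14 is done (3/14 left).
With 3 copiers the rate is 3/168 = 1/56, so the rest takes 3/14 ÷ 1/56 = 12 minutes.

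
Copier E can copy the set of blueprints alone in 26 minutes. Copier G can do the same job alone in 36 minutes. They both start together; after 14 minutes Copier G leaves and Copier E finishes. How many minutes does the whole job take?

In the first 14 minutes the combined rate is 31/468, so 217/234 of the job is done, leaving 17/234.
After Copier G leaves the rate is 1/26 per minute; the remaining 17/234 takes 17/9 minutes.
Total = 14 + 17/9 = 143/9 minutes.

143/9 minutes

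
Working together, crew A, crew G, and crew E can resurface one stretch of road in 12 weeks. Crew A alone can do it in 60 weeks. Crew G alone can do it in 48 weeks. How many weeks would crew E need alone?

240/11 weeks

Combined rate is 1/12 per week.
Known contribution: 1/60 + 1/48 = (4 + 5)/240 = 9/240 = 3/80 per week.
So crew E's rate is 1/12 − 3/80 = 11/240, meaning 240/11 weeks alone.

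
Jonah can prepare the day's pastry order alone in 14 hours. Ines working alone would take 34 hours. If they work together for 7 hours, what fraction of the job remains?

Combined rate: 1/14 + 1/34 = (17 + 7)/238 = 24/238 = 12/119 per hour.
In 7 hours they complete 7·12/119 = 12/17 of the job.
So 5/17 remains.

5/17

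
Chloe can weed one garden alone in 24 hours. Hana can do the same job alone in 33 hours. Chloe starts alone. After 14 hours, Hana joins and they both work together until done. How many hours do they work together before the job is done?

110/19 hours

In the first 14 hours Chloe alone does 14/24 = 7/12 of the job, leaving 5/12.
Once everyone is working, combined rate: 1/24 + 1/33 = (11 + 8)/264 = 19/264 per hour.
Remaining 5/12 at 19/264 per hour takes 110/19 hours.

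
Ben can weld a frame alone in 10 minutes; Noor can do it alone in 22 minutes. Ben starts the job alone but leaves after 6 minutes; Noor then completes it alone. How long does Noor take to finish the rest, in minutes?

44/5 minutes

In 6 minutes Ben does 6/10 = 3/5 of the job, leaving 2/5.
Noor works at 1/22 per minute, so finishing takes 2/5 ÷ 1/22 = 44/5 minutes.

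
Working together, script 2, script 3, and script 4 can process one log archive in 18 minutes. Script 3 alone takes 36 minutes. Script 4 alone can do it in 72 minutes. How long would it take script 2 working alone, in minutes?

72 minutes

Combined rate is 1/18 per minute.
Known contribution: 1/36 + 1/72 = (2 + 1)/72 = 3/72 = 1/24 per minute.
So script 2's rate is 1/18 − 1/24 = 1/72, meaning 72 minutes alone.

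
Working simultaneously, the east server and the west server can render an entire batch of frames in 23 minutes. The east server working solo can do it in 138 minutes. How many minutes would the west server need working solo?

138/5 minutes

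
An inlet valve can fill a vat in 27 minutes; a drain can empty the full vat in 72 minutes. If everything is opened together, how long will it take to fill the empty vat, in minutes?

216/5 minutes

Net rate = 1/27 − 1/72 = (8 − 3)/216 = 5/216 per minute.
Filling time = 1 ÷ (5/216) = 216/5 minutes.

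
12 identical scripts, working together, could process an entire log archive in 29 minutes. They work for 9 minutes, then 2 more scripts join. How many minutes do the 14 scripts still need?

120/7 minutes

One script does 1/348 of the job per minute.
After 9 minutes with 12 scripts, 9/29 is done (20/29 left).
With 14 scripts the rate is 14/348 = 7/174, so the rest takes 20/29 ÷ 7/174 = 120/7 minutes.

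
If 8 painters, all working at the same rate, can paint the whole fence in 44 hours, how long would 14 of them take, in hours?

176/7 hours

Total work is 8·44 = 352 painter-hours.
With 14 painters: 352/14 = 176/7 hours.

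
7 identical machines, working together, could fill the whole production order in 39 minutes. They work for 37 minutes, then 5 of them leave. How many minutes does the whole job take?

One machine does 1/273 of the job per minute.
After 37 minutes with 7 machines, 37/39 is done (2/39 left).
With 2 machines the rate is 2/273, so the rest takes 2/39 ÷ 2/273 = 7 minutes.
Total = 37 + 7 = 44 minutes.

44 minutes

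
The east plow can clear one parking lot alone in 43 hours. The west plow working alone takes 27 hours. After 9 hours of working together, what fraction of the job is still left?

Combined rate: 1/43 + 1/27 = (27 + 43)/1161 = 70/1161 per hour.
In 9 hours they complete 9·70/1161 = 70/129 of the job.
So 59/129 remains.

59/129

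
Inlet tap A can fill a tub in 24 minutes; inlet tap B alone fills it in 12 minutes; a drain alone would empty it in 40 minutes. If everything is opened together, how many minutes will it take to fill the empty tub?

10 minutes

Net rate = 1/24 + 1/12 − 1/40 = (5 + 10 − 3)/120 = 12/120 = 1/10 per minute.
Filling time = 1 ÷ (1/10) = 10 minutes.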